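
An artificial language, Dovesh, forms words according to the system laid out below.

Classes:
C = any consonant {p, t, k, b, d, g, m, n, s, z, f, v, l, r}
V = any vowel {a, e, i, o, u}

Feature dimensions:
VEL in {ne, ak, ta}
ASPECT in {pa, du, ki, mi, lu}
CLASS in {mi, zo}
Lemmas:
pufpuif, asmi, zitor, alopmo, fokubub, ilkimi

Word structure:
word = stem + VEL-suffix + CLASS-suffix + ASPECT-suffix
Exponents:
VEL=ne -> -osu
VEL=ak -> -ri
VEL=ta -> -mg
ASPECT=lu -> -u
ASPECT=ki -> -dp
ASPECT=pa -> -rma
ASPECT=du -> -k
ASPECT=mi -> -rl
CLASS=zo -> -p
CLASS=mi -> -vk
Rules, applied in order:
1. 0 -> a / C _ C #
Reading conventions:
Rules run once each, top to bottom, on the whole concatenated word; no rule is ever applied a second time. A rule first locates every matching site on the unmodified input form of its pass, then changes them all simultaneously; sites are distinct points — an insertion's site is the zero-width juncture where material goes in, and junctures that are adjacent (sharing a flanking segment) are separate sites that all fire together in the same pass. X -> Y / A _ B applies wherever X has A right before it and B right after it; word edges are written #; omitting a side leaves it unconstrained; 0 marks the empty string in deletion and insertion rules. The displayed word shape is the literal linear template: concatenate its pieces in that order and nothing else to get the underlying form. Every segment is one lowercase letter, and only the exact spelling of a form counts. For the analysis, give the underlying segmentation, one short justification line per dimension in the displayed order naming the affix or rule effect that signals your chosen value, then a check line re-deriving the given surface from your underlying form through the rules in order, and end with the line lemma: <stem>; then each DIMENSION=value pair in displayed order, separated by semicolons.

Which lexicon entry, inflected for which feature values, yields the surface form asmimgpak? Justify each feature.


underlying: asmi-mg-p-k
VEL=ta - signalled by the affix -mg
ASPECT=du - signalled by the affix -k
CLASS=zo - signalled by the affix -p
check: asmimgpk -> asmimgpak
lemma: asmi; VEL=ta; ASPECT=du; CLASS=zo


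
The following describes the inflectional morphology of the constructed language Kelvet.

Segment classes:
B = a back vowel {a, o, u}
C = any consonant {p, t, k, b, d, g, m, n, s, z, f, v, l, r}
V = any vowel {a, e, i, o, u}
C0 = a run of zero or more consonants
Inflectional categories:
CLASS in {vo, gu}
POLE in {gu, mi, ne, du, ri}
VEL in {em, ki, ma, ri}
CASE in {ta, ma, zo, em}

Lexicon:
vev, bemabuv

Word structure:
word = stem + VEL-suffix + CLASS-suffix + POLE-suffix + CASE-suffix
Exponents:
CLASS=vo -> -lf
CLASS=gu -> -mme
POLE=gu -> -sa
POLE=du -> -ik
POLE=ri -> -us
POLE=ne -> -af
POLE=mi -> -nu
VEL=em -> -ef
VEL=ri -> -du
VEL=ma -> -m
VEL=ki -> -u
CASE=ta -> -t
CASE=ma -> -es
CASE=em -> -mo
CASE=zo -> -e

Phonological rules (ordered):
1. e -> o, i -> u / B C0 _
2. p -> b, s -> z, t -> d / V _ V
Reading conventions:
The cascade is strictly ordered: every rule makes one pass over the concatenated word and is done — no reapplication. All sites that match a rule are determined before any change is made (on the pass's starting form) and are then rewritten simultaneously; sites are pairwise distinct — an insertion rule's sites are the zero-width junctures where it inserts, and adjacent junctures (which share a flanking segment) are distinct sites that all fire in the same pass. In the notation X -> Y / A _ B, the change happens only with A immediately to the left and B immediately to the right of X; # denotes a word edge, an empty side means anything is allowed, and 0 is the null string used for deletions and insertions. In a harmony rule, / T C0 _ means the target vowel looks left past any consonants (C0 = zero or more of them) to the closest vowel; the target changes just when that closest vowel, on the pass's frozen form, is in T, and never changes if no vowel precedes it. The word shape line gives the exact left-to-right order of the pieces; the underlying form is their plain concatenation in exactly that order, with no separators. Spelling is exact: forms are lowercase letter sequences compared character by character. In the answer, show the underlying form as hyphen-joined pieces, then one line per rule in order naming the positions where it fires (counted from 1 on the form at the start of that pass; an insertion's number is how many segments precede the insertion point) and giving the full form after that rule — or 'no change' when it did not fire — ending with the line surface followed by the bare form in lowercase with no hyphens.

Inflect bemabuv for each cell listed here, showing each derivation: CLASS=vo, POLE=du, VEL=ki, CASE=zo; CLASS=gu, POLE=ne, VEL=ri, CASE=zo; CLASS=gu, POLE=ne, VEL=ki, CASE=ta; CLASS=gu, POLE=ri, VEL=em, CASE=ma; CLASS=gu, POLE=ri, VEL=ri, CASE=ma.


cell CLASS=vo, POLE=du, VEL=ki, CASE=zo:
underlying: bemabuv-u-lf-ik-e
1. e -> o, i -> u / B C0 _: fires at position(s) 11: bemabuvulfuke
2. p -> b, s -> z, t -> d / V _ V: no change
surface: bemabuvulfuke

cell CLASS=gu, POLE=ne, VEL=ri, CASE=zo:
underlying: bemabuv-du-mme-af-e
1. e -> o, i -> u / B C0 _: fires at position(s) 12, 15: bemabuvdummoafo
2. p -> b, s -> z, t -> d / V _ V: no change
surface: bemabuvdummoafo

cell CLASS=gu, POLE=ne, VEL=ki, CASE=ta:
underlying: bemabuv-u-mme-af-t
1. e -> o, i -> u / B C0 _: fires at position(s) 11: bemabuvummoaft
2. p -> b, s -> z, t -> d / V _ V: no change
surface: bemabuvummoaft

cell CLASS=gu, POLE=ri, VEL=em, CASE=ma:
underlying: bemabuv-ef-mme-us-es
1. e -> o, i -> u / B C0 _: fires at position(s) 8, 15: bemabuvofmmeusos
2. p -> b, s -> z, t -> d / V _ V: fires at position(s) 14: bemabuvofmmeuzos
surface: bemabuvofmmeuzos

cell CLASS=gu, POLE=ri, VEL=ri, CASE=ma:
underlying: bemabuv-du-mme-us-es
1. e -> o, i -> u / B C0 _: fires at position(s) 12, 15: bemabuvdummousos
2. p -> b, s -> z, t -> d / V _ V: fires at position(s) 14: bemabuvdummouzos
surface: bemabuvdummouzos


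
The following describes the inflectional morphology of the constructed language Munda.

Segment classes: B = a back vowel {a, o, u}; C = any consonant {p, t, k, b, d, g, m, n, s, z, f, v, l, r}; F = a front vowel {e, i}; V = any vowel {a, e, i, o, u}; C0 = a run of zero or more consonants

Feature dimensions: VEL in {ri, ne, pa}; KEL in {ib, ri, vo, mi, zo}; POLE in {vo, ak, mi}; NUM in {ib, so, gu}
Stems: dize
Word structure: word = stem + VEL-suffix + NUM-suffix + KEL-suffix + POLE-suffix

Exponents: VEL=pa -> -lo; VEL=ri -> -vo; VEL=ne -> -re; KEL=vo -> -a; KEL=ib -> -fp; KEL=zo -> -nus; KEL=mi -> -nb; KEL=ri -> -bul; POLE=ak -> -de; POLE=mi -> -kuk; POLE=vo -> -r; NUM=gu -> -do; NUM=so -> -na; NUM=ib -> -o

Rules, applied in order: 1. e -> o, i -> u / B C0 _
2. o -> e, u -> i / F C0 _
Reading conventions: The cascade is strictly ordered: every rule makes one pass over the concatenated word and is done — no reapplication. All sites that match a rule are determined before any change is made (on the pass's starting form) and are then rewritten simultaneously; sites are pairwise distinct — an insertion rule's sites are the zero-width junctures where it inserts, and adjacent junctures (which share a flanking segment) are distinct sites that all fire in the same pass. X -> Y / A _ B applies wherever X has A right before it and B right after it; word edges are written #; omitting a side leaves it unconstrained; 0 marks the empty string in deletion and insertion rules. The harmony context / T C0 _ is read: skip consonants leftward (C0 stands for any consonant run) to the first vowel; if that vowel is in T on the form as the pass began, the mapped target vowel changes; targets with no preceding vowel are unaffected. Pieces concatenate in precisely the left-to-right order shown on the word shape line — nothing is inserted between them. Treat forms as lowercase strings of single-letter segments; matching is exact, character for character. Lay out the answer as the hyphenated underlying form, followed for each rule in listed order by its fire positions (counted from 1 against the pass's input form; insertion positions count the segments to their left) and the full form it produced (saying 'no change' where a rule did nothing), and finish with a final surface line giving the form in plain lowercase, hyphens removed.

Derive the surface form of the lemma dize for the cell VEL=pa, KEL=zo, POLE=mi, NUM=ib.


underlying: dize-lo-o-nus-kuk
1. e -> o, i -> u / B C0 _: no change
2. o -> e, u -> i / F C0 _: fires at position(s) 6: dizeleonuskuk
surface: dizeleonuskuk


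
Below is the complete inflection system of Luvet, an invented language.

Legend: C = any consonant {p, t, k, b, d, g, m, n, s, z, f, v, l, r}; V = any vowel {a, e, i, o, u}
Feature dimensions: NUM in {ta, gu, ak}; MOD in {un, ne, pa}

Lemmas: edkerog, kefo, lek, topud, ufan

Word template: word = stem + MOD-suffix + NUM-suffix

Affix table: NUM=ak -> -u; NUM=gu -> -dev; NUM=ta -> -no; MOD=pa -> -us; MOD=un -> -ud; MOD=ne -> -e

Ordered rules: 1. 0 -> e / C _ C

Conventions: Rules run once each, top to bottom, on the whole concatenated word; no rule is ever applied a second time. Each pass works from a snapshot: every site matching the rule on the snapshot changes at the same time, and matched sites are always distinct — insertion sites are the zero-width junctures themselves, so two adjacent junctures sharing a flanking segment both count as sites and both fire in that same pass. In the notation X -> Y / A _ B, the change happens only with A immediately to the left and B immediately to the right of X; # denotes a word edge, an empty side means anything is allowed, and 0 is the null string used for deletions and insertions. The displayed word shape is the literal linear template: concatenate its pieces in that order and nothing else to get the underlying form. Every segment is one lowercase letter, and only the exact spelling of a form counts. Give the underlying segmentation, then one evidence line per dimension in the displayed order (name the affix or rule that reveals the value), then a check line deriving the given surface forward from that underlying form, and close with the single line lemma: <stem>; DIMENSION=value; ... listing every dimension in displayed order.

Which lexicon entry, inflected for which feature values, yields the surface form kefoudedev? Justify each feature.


underlying: kefo-ud-dev
NUM=gu - signalled by the affix -dev
MOD=un - signalled by the affix -ud
check: kefouddev -> kefoudedev
lemma: kefo; NUM=gu; MOD=un


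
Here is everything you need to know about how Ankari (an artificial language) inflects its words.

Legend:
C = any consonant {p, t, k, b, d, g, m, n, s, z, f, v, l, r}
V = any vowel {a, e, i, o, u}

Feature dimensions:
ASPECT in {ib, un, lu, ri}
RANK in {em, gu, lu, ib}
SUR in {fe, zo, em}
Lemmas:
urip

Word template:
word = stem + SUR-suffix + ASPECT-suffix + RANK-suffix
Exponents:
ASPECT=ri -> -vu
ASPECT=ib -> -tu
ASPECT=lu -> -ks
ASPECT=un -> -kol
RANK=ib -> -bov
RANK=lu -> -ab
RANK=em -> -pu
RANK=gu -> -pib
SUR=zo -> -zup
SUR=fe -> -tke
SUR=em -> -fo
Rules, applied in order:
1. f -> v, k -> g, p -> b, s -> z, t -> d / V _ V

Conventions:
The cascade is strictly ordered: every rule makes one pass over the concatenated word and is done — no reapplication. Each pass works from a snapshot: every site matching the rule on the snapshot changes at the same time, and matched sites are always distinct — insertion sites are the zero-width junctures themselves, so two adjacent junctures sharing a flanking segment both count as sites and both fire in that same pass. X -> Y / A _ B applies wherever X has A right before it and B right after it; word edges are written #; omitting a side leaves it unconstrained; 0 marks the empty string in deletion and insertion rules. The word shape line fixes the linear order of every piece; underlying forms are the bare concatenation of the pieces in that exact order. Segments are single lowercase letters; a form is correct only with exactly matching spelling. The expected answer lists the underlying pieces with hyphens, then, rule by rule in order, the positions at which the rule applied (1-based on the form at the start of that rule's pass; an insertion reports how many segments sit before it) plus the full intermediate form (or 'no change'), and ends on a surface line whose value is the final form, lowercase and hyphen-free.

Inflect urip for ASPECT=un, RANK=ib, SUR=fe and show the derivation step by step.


underlying: urip-tke-kol-bov
1. f -> v, k -> g, p -> b, s -> z, t -> d / V _ V: fires at position(s) 8: uriptkegolbov
surface: uriptkegolbov


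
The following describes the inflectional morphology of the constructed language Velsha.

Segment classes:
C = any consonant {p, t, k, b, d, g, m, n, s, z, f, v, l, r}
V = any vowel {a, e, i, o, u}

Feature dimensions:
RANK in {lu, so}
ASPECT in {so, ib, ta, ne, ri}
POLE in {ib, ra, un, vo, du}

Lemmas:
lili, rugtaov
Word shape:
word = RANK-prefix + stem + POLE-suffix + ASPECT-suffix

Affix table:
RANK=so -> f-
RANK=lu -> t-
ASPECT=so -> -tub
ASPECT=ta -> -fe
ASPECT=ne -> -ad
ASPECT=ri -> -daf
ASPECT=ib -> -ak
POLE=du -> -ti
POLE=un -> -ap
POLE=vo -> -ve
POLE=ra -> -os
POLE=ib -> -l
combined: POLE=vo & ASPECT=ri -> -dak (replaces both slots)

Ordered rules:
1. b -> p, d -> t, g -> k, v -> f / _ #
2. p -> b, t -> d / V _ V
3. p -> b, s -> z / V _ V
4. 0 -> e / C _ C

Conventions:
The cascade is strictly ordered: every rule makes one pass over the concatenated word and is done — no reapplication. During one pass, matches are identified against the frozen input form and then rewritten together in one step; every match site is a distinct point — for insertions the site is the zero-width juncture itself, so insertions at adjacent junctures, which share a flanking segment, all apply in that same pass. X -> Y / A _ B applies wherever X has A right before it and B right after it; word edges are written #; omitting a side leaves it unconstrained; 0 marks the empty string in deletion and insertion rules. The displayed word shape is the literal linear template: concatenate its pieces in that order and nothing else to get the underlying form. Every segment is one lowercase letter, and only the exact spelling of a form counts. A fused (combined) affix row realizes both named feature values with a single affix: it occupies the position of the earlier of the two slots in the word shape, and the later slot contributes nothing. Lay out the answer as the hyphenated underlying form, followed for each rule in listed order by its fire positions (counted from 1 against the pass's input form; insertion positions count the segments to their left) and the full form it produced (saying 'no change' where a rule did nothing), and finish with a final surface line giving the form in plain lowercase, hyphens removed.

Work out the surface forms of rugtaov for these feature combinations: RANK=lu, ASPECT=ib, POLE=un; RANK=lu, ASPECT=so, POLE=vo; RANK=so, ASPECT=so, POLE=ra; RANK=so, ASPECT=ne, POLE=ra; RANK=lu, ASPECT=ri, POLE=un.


cell RANK=lu, ASPECT=ib, POLE=un:
underlying: t-rugtaov-ap-ak
1. b -> p, d -> t, g -> k, v -> f / _ #: no change
2. p -> b, t -> d / V _ V: fires at position(s) 10: trugtaovabak
3. p -> b, s -> z / V _ V: no change
4. 0 -> e / C _ C: inserts after position(s) 1, 4: terugetaovabak
surface: terugetaovabak

cell RANK=lu, ASPECT=so, POLE=vo:
underlying: t-rugtaov-ve-tub
1. b -> p, d -> t, g -> k, v -> f / _ #: fires at position(s) 13: trugtaovvetup
2. p -> b, t -> d / V _ V: fires at position(s) 11: trugtaovvedup
3. p -> b, s -> z / V _ V: no change
4. 0 -> e / C _ C: inserts after position(s) 1, 4, 8: terugetaovevedup
surface: terugetaovevedup

cell RANK=so, ASPECT=so, POLE=ra:
underlying: f-rugtaov-os-tub
1. b -> p, d -> t, g -> k, v -> f / _ #: fires at position(s) 13: frugtaovostup
2. p -> b, t -> d / V _ V: no change
3. p -> b, s -> z / V _ V: no change
4. 0 -> e / C _ C: inserts after position(s) 1, 4, 10: ferugetaovosetup
surface: ferugetaovosetup

cell RANK=so, ASPECT=ne, POLE=ra:
underlying: f-rugtaov-os-ad
1. b -> p, d -> t, g -> k, v -> f / _ #: fires at position(s) 12: frugtaovosat
2. p -> b, t -> d / V _ V: no change
3. p -> b, s -> z / V _ V: fires at position(s) 10: frugtaovozat
4. 0 -> e / C _ C: inserts after position(s) 1, 4: ferugetaovozat
surface: ferugetaovozat

cell RANK=lu, ASPECT=ri, POLE=un:
underlying: t-rugtaov-ap-daf
1. b -> p, d -> t, g -> k, v -> f / _ #: no change
2. p -> b, t -> d / V _ V: no change
3. p -> b, s -> z / V _ V: no change
4. 0 -> e / C _ C: inserts after position(s) 1, 4, 10: terugetaovapedaf
surface: terugetaovapedaf


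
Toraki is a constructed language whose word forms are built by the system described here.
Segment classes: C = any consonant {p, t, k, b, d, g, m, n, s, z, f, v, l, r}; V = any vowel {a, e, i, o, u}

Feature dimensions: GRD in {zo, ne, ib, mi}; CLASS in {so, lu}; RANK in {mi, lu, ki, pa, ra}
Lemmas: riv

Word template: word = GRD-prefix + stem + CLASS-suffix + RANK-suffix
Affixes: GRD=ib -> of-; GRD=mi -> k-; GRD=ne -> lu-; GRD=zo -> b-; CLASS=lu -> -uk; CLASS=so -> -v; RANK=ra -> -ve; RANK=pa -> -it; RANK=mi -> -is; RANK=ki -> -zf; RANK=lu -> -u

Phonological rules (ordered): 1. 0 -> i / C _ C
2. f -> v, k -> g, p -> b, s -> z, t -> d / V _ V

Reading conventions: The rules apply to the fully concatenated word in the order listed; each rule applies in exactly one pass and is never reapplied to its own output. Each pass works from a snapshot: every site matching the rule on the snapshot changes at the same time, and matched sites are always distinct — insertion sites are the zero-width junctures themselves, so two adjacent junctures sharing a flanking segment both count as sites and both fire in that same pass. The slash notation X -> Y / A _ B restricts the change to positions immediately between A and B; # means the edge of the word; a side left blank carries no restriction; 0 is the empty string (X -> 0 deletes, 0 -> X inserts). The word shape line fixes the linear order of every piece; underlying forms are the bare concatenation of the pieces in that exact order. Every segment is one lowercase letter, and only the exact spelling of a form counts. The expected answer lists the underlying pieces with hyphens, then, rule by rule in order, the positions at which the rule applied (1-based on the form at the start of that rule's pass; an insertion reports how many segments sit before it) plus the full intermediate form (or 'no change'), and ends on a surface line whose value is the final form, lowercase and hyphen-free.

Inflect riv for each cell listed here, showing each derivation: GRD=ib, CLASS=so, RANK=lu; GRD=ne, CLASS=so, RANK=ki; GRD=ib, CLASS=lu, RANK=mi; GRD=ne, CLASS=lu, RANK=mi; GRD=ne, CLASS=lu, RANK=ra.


cell GRD=ib, CLASS=so, RANK=lu:
underlying: of-riv-v-u
1. 0 -> i / C _ C: inserts after position(s) 2, 5: ofirivivu
2. f -> v, k -> g, p -> b, s -> z, t -> d / V _ V: fires at position(s) 2: ovirivivu
surface: ovirivivu

cell GRD=ne, CLASS=so, RANK=ki:
underlying: lu-riv-v-zf
1. 0 -> i / C _ C: inserts after position(s) 5, 6, 7: lurivivizif
2. f -> v, k -> g, p -> b, s -> z, t -> d / V _ V: no change
surface: lurivivizif

cell GRD=ib, CLASS=lu, RANK=mi:
underlying: of-riv-uk-is
1. 0 -> i / C _ C: inserts after position(s) 2: ofirivukis
2. f -> v, k -> g, p -> b, s -> z, t -> d / V _ V: fires at position(s) 2, 8: ovirivugis
surface: ovirivugis

cell GRD=ne, CLASS=lu, RANK=mi:
underlying: lu-riv-uk-is
1. 0 -> i / C _ C: no change
2. f -> v, k -> g, p -> b, s -> z, t -> d / V _ V: fires at position(s) 7: lurivugis
surface: lurivugis

cell GRD=ne, CLASS=lu, RANK=ra:
underlying: lu-riv-uk-ve
1. 0 -> i / C _ C: inserts after position(s) 7: lurivukive
2. f -> v, k -> g, p -> b, s -> z, t -> d / V _ V: fires at position(s) 7: lurivugive
surface: lurivugive


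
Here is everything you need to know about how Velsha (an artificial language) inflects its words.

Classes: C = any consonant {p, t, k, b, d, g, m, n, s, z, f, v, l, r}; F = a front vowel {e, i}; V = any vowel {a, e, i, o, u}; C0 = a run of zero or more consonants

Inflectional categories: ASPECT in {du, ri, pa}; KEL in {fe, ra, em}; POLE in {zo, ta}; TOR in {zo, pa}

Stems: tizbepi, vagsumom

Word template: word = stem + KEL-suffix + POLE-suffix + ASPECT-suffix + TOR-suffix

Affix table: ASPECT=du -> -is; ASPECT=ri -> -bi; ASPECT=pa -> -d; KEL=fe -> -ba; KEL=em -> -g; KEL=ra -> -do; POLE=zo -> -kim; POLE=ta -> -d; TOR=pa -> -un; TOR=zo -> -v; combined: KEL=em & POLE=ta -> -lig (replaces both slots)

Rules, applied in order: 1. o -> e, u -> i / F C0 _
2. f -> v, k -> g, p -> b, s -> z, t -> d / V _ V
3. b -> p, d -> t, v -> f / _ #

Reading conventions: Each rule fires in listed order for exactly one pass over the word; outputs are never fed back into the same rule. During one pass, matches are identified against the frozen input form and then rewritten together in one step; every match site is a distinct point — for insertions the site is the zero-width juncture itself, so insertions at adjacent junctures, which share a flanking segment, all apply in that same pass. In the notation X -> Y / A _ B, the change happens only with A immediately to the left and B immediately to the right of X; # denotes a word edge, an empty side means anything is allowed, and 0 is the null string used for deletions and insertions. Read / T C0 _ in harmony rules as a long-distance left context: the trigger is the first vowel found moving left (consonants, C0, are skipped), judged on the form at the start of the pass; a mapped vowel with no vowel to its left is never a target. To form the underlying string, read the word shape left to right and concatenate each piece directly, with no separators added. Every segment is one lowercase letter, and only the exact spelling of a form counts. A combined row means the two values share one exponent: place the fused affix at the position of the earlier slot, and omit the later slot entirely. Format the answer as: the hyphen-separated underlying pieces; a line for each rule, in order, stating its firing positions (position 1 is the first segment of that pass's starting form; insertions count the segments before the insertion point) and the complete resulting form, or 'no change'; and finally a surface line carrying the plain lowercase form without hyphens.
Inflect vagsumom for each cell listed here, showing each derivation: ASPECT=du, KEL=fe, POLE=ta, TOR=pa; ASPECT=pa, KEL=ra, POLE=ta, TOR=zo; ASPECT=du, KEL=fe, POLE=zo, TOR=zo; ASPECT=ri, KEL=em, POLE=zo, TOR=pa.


cell ASPECT=du, KEL=fe, POLE=ta, TOR=pa:
underlying: vagsumom-ba-d-is-un
1. o -> e, u -> i / F C0 _: fires at position(s) 14: vagsumombadisin
2. f -> v, k -> g, p -> b, s -> z, t -> d / V _ V: fires at position(s) 13: vagsumombadizin
3. b -> p, d -> t, v -> f / _ #: no change
surface: vagsumombadizin

cell ASPECT=pa, KEL=ra, POLE=ta, TOR=zo:
underlying: vagsumom-do-d-d-v
1. o -> e, u -> i / F C0 _: no change
2. f -> v, k -> g, p -> b, s -> z, t -> d / V _ V: no change
3. b -> p, d -> t, v -> f / _ #: fires at position(s) 13: vagsumomdoddf
surface: vagsumomdoddf

cell ASPECT=du, KEL=fe, POLE=zo, TOR=zo:
underlying: vagsumom-ba-kim-is-v
1. o -> e, u -> i / F C0 _: no change
2. f -> v, k -> g, p -> b, s -> z, t -> d / V _ V: fires at position(s) 11: vagsumombagimisv
3. b -> p, d -> t, v -> f / _ #: fires at position(s) 16: vagsumombagimisf
surface: vagsumombagimisf

cell ASPECT=ri, KEL=em, POLE=zo, TOR=pa:
underlying: vagsumom-g-kim-bi-un
1. o -> e, u -> i / F C0 _: fires at position(s) 15: vagsumomgkimbiin
2. f -> v, k -> g, p -> b, s -> z, t -> d / V _ V: no change
3. b -> p, d -> t, v -> f / _ #: no change
surface: vagsumomgkimbiin


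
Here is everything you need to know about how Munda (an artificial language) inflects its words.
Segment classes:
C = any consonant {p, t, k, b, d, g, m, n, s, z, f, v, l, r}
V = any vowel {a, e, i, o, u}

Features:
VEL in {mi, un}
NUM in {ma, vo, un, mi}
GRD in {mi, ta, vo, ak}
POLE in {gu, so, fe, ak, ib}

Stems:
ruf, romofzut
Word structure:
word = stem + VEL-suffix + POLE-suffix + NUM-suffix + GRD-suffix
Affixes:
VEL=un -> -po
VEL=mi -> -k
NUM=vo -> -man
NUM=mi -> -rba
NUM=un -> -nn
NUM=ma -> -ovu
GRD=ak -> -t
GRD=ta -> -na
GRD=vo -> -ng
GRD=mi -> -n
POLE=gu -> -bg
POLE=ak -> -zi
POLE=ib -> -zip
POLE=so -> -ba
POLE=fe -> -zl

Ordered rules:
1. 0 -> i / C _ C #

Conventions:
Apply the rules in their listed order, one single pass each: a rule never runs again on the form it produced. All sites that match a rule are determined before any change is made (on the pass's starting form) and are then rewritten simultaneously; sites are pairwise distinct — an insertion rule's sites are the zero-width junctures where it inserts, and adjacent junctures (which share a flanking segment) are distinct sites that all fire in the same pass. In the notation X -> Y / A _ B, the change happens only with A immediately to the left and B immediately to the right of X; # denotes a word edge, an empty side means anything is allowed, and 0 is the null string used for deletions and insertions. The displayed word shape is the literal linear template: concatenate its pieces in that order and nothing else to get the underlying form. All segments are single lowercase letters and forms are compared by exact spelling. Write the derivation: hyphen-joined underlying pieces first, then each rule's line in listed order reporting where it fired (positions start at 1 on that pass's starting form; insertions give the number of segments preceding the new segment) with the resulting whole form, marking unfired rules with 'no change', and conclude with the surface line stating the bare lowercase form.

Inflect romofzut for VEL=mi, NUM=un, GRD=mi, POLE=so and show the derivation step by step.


underlying: romofzut-k-ba-nn-n
1. 0 -> i / C _ C #: inserts after position(s) 13: romofzutkbannin
surface: romofzutkbannin


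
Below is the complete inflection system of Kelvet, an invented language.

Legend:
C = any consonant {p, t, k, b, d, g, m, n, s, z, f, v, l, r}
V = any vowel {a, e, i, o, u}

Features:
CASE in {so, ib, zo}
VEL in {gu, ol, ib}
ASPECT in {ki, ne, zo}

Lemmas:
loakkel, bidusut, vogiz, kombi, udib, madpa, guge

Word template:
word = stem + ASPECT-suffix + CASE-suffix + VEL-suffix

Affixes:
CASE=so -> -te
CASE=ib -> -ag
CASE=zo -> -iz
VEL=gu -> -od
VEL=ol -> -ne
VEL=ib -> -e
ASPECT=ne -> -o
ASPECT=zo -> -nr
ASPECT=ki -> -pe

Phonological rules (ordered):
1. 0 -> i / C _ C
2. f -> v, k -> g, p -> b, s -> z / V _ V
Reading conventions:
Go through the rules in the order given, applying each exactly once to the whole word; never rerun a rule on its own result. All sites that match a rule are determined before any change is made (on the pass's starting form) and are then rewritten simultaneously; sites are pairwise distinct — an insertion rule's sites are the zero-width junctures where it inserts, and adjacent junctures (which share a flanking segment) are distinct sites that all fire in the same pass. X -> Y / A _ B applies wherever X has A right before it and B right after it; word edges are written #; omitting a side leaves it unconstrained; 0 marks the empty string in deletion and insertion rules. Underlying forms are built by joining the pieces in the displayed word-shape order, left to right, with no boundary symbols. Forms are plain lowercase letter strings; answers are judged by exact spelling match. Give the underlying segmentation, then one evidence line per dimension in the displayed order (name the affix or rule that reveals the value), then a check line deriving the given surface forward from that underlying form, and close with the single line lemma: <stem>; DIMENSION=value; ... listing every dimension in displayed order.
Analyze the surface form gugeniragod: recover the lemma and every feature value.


underlying: guge-nr-ag-od
CASE=ib - signalled by the affix -ag
VEL=gu - signalled by the affix -od
ASPECT=zo - signalled by the affix -nr
check: gugenragod -> gugeniragod -> gugeniragod
lemma: guge; CASE=ib; VEL=gu; ASPECT=zo


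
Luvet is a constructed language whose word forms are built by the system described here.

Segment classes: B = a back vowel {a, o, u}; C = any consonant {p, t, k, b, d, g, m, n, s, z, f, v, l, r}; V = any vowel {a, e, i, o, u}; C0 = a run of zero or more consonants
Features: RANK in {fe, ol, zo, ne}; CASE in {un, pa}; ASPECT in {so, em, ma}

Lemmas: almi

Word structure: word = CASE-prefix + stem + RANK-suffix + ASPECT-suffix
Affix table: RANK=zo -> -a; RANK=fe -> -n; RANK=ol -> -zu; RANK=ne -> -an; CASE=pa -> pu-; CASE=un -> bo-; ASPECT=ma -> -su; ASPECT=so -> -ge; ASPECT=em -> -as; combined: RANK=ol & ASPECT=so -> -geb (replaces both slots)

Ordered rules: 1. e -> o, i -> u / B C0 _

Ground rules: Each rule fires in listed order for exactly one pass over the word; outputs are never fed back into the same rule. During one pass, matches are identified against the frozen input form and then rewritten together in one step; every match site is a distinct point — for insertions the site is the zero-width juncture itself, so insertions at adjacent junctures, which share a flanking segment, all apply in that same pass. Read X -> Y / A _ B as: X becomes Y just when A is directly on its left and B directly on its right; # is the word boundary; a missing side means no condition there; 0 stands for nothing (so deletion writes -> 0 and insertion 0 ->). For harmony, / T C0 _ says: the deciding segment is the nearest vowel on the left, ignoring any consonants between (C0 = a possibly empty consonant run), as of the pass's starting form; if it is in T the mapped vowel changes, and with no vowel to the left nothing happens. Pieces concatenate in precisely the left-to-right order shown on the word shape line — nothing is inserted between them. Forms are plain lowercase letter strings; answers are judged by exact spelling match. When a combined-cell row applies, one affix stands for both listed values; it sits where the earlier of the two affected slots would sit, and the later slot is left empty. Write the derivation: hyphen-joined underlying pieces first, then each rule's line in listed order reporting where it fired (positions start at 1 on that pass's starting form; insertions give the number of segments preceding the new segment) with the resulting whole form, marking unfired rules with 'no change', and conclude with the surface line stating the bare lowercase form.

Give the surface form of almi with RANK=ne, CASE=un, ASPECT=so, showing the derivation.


underlying: bo-almi-an-ge
1. e -> o, i -> u / B C0 _: fires at position(s) 6, 10: boalmuango
surface: boalmuango


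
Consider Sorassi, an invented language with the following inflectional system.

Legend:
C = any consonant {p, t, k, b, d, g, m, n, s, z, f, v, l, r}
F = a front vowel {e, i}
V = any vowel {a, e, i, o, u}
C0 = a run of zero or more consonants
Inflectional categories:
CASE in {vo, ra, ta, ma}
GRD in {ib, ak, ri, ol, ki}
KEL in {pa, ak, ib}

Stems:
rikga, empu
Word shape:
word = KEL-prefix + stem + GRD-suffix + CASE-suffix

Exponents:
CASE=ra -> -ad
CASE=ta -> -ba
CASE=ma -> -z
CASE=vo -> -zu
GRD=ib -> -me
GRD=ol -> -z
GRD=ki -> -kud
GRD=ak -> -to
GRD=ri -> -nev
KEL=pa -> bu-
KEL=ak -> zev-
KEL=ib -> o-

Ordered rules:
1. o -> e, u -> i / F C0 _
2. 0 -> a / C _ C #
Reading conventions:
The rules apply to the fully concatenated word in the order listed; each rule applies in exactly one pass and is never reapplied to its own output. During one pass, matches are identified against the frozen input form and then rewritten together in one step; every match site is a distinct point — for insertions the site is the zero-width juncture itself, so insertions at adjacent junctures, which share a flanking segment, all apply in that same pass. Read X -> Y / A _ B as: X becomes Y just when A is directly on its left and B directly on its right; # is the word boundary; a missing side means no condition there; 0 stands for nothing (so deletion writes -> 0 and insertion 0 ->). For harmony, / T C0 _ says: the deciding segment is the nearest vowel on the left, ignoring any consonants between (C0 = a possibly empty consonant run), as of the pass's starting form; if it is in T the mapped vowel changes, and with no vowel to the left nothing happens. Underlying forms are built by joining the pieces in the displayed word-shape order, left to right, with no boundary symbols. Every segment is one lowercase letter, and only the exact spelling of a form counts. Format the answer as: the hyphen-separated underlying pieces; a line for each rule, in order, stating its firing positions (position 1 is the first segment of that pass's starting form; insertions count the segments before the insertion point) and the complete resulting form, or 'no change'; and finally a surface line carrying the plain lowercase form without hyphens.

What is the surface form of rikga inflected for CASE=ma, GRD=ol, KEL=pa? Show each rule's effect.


underlying: bu-rikga-z-z
1. o -> e, u -> i / F C0 _: no change
2. 0 -> a / C _ C #: inserts after position(s) 8: burikgazaz
surface: burikgazaz


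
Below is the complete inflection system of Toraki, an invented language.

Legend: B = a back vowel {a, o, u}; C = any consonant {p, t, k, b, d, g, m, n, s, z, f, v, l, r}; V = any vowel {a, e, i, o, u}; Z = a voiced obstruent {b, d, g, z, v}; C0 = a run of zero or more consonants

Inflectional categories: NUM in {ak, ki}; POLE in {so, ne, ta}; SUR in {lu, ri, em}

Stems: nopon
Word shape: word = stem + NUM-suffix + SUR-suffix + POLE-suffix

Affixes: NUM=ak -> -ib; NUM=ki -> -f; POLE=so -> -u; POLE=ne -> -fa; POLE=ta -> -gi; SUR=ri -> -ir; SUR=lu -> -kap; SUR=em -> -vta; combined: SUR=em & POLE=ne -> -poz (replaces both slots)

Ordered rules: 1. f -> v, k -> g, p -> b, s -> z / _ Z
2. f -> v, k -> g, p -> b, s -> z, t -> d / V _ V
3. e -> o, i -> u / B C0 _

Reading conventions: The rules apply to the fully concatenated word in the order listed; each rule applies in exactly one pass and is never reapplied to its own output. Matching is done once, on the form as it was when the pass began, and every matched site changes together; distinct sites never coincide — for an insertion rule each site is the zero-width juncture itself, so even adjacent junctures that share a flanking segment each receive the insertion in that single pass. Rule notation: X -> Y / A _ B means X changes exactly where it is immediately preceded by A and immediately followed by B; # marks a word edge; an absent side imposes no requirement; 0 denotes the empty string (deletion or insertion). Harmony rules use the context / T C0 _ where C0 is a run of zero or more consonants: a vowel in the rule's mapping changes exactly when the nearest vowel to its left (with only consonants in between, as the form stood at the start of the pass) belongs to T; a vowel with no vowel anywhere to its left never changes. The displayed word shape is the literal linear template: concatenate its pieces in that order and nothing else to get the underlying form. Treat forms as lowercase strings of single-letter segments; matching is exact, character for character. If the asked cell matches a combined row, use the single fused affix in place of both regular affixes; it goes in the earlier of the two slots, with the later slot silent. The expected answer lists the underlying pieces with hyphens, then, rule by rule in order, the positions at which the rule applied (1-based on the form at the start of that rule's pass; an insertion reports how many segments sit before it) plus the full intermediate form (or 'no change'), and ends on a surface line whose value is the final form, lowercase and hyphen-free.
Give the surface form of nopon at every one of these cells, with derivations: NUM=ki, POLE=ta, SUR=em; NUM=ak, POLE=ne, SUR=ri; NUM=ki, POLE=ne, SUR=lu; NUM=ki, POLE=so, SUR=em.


cell NUM=ki, POLE=ta, SUR=em:
underlying: nopon-f-vta-gi
1. f -> v, k -> g, p -> b, s -> z / _ Z: fires at position(s) 6: noponvvtagi
2. f -> v, k -> g, p -> b, s -> z, t -> d / V _ V: fires at position(s) 3: nobonvvtagi
3. e -> o, i -> u / B C0 _: fires at position(s) 11: nobonvvtagu
surface: nobonvvtagu

cell NUM=ak, POLE=ne, SUR=ri:
underlying: nopon-ib-ir-fa
1. f -> v, k -> g, p -> b, s -> z / _ Z: no change
2. f -> v, k -> g, p -> b, s -> z, t -> d / V _ V: fires at position(s) 3: nobonibirfa
3. e -> o, i -> u / B C0 _: fires at position(s) 6: nobonubirfa
surface: nobonubirfa

cell NUM=ki, POLE=ne, SUR=lu:
underlying: nopon-f-kap-fa
1. f -> v, k -> g, p -> b, s -> z / _ Z: no change
2. f -> v, k -> g, p -> b, s -> z, t -> d / V _ V: fires at position(s) 3: nobonfkapfa
3. e -> o, i -> u / B C0 _: no change
surface: nobonfkapfa

cell NUM=ki, POLE=so, SUR=em:
underlying: nopon-f-vta-u
1. f -> v, k -> g, p -> b, s -> z / _ Z: fires at position(s) 6: noponvvtau
2. f -> v, k -> g, p -> b, s -> z, t -> d / V _ V: fires at position(s) 3: nobonvvtau
3. e -> o, i -> u / B C0 _: no change
surface: nobonvvtau


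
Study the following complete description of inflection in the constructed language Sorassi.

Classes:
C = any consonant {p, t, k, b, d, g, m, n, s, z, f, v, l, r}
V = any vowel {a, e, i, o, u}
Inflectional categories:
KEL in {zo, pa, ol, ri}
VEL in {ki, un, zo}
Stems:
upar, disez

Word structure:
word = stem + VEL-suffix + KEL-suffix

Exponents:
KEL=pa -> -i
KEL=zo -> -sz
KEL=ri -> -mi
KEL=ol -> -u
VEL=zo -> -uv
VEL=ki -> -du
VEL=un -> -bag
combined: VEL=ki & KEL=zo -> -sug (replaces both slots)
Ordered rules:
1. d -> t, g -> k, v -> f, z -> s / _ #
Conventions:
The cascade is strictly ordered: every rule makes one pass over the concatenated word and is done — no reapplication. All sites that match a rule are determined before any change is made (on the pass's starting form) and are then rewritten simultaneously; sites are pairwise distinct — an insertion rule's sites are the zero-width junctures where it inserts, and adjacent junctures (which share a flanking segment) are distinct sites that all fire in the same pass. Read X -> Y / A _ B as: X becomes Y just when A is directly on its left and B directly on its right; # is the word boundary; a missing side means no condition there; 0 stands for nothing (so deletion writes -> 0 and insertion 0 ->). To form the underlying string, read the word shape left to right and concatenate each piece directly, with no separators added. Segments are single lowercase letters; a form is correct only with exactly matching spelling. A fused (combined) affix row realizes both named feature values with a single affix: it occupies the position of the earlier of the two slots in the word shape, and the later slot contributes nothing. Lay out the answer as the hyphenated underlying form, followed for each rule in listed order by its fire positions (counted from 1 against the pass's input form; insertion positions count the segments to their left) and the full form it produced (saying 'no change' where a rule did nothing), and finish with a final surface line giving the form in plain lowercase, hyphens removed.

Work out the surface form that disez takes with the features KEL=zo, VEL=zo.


underlying: disez-uv-sz
1. d -> t, g -> k, v -> f, z -> s / _ #: fires at position(s) 9: disezuvss
surface: disezuvss


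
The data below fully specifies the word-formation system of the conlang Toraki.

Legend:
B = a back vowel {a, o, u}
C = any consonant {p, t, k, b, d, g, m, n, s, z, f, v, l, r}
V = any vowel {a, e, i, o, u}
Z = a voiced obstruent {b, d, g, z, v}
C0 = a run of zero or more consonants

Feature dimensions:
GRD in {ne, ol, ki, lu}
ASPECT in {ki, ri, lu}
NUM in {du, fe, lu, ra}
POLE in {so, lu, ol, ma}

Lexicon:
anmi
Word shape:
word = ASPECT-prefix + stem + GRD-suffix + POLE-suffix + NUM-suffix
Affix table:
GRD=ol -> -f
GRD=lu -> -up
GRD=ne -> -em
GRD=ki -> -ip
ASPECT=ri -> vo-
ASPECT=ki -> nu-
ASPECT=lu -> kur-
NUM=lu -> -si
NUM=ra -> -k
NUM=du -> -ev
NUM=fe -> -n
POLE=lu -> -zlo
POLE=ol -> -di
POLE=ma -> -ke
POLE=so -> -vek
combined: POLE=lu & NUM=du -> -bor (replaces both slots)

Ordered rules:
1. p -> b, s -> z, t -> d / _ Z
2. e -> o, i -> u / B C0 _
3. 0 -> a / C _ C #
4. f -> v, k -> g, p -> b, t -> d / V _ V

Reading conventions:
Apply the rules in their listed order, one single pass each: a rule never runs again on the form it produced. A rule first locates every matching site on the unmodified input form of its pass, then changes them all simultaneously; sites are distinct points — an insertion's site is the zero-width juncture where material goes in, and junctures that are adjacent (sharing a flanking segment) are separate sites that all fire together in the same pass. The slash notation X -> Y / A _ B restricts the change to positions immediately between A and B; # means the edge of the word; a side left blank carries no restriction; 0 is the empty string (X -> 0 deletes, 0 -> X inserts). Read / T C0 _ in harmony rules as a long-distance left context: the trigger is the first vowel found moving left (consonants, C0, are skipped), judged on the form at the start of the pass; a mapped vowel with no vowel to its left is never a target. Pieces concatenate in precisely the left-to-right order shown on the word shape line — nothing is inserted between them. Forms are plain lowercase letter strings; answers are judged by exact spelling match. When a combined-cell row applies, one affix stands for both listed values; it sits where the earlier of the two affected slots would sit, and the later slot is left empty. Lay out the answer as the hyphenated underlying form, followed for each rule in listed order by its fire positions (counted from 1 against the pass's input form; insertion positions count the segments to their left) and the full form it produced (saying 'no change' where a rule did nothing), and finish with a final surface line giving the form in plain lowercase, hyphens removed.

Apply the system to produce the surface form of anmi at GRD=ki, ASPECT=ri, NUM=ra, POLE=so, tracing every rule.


underlying: vo-anmi-ip-vek-k
1. p -> b, s -> z, t -> d / _ Z: fires at position(s) 8: voanmiibvekk
2. e -> o, i -> u / B C0 _: fires at position(s) 6: voanmuibvekk
3. 0 -> a / C _ C #: inserts after position(s) 11: voanmuibvekak
4. f -> v, k -> g, p -> b, t -> d / V _ V: fires at position(s) 11: voanmuibvegak
surface: voanmuibvegak
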